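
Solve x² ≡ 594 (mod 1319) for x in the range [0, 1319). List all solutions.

Since 1319 ≡ 3 (mod 4), a square root of 594 is 594^((1319+1)/4) = 594^330 mod 1319.
Repeated squaring: 594^2≡663, 594^4≡342, 594^8≡892, 594^16≡307, 594^32≡600, 594^64≡1232, 594^128≡974, 594^256≡315 (mod 1319).
594^330 = 594^(256+64+8+2) ≡ 1163 (mod 1319).
Check: 1163² = 1352569 ≡ 594 (mod 1319). The two roots are 156 and 1163.

156, 1163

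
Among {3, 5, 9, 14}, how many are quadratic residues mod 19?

2

(3/19) = -1 → non-residue.
(5/19) = +1 → QR.
(9/19) = +1 → QR.
(14/19) = -1 → non-residue.
Total quadratic residues among the 4: 2.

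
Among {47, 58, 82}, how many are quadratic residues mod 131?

1

(47/131) = -1 → non-residue.
(58/131) = +1 → QR.
(82/131) = -1 → non-residue.
Total quadratic residues among the 3: 1.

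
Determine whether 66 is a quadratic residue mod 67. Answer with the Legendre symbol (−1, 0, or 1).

-1

Euler's criterion: (66/67) ≡ 66^33 (mod 67).
66^2 ≡ 1 (mod 67)
66^4 ≡ 1 (mod 67)
66^8 ≡ 1 (mod 67)
66^16 ≡ 1 (mod 67)
66^32 ≡ 1 (mod 67)
66^33 = 66^(32+1) ≡ 66 (mod 67).
Result is 66 ≡ −1, so (66/67) = −1.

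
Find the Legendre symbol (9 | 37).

1

Euler's criterion: (9/37) ≡ 9^18 (mod 37).
9^2 ≡ 7 (mod 37)
9^4 ≡ 12 (mod 37)
9^8 ≡ 33 (mod 37)
9^16 ≡ 16 (mod 37)
9^18 = 9^(16+2) ≡ 1 (mod 37).
Result is 1, so (9/37) = 1.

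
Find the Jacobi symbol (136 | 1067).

-1

Pull out 2^3: since 1067 ≡ 3 (mod 8), (2/1067) = -1, so (2/1067)^3 = -1.
Reciprocity: 17 ≡ 1 and 1067 ≡ 3 (mod 4), so (17/1067) = +(1067/17).
Reduce top mod 17: now compute (13/17).
Reciprocity: 13 ≡ 1 and 17 ≡ 1 (mod 4), so (13/17) = +(17/13).
Reduce top mod 13: now compute (4/13).
Pull out 2^2: since 13 ≡ 5 (mod 8), (2/13) = -1, so (2/13)^2 = +1.
Reached (1/13) = 1. Collecting the sign flips along the way, the symbol is -1.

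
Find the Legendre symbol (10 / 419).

Pull out 2: since 419 ≡ 3 (mod 8), (2/419) = -1.
Reciprocity: 5 ≡ 1 and 419 ≡ 3 (mod 4), so (5/419) = +(419/5).
Reduce top mod 5: now compute (4/5).
Pull out 2^2: since 5 ≡ 5 (mod 8), (2/5) = -1, so (2/5)^2 = +1.
Reached (1/5) = 1. Collecting the sign flips along the way, the symbol is -1.

-1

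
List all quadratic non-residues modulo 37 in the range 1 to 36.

2, 5, 6, 8, 13, 14, 15, 17, 18, 19, 20, 22, 23, 24, 29, 31, 32, 35

Square k = 1,…,18 (k and 37−k give the same square):
1²=1, 2²=4, 3²=9, 4²=16, 5²=25, 6²=36, 7²≡12, 8²≡27, 9²≡7, 10²≡26, 11²≡10, 12²≡33, 13²≡21, 14²≡11, 15²≡3, 16²≡34, 17²≡30, 18²≡28 (mod 37).
The residues are {1, 3, 4, 7, 9, 10, 11, 12, 16, 21, 25, 26, 27, 28, 30, 33, 34, 36}; the non-residues are the remaining 18 nonzero classes.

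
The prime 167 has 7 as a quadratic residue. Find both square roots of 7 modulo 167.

72, 95

Since 167 ≡ 3 (mod 4), a square root of 7 is 7^((167+1)/4) = 7^42 mod 167.
Repeated squaring: 7^2≡49, 7^4≡63, 7^8≡128, 7^16≡18, 7^32≡157 (mod 167).
7^42 = 7^(32+8+2) ≡ 72 (mod 167).
Check: 72² = 5184 ≡ 7 (mod 167). The two roots are 72 and 95.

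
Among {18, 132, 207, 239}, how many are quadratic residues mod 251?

1

(18/251) = -1 → non-residue.
(132/251) = -1 → non-residue.
(207/251) = +1 → QR.
(239/251) = -1 → non-residue.
Total quadratic residues among the 4: 1.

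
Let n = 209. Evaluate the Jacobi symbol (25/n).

1

Reciprocity: 25 ≡ 1 and 209 ≡ 1 (mod 4), so (25/209) = +(209/25).
Reduce top mod 25: now compute (9/25).
Reciprocity: 9 ≡ 1 and 25 ≡ 1 (mod 4), so (9/25) = +(25/9).
Reduce top mod 9: now compute (7/9).
Reciprocity: 7 ≡ 3 and 9 ≡ 1 (mod 4), so (7/9) = +(9/7).
Reduce top mod 7: now compute (2/7).
Pull out 2: since 7 ≡ 7 (mod 8), (2/7) = +1.
Reached (1/7) = 1. Collecting the sign flips along the way, the symbol is +1.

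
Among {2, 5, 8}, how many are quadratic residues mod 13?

(2/13) = -1 → non-residue.
(5/13) = -1 → non-residue.
(8/13) = -1 → non-residue.
Total quadratic residues among the 3: 0.

0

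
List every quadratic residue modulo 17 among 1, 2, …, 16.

1,2,4,8,9,13,15,16

Square k = 1,…,8 (k and 17−k give the same square):
1²=1, 2²=4, 3²=9, 4²=16, 5²≡8, 6²≡2, 7²≡15, 8²≡13 (mod 17).
So the quadratic residues mod 17 are {1, 2, 4, 8, 9, 13, 15, 16}.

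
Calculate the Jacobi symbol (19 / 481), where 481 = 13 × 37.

1

Reciprocity: 19 ≡ 3 and 481 ≡ 1 (mod 4), so (19/481) = +(481/19).
Reduce top mod 19: now compute (6/19).
Pull out 2: since 19 ≡ 3 (mod 8), (2/19) = -1.
Reciprocity: 3 ≡ 3 and 19 ≡ 3 (mod 4), so (3/19) = −(19/3).
Reduce top mod 3: now compute (1/3).
Reached (1/3) = 1. Collecting the sign flips along the way, the symbol is +1.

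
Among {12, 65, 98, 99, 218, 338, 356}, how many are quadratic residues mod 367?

3

(12/367) = -1 → non-residue.
(65/367) = -1 → non-residue.
(98/367) = +1 → QR.
(99/367) = -1 → non-residue.
(218/367) = -1 → non-residue.
(338/367) = +1 → QR.
(356/367) = +1 → QR.
Total quadratic residues among the 7: 3.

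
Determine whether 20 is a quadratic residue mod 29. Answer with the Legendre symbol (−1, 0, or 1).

Pull out 2^2: since 29 ≡ 5 (mod 8), (2/29) = -1, so (2/29)^2 = +1.
Reciprocity: 5 ≡ 1 and 29 ≡ 1 (mod 4), so (5/29) = +(29/5).
Reduce top mod 5: now compute (4/5).
Pull out 2^2: since 5 ≡ 5 (mod 8), (2/5) = -1, so (2/5)^2 = +1.
Reached (1/5) = 1. Collecting the sign flips along the way, the symbol is +1.

1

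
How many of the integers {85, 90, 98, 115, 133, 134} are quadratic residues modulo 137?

(85/137) = -1 → non-residue.
(90/137) = -1 → non-residue.
(98/137) = +1 → QR.
(115/137) = +1 → QR.
(133/137) = +1 → QR.
(134/137) = -1 → non-residue.
Total quadratic residues among the 6: 3.

3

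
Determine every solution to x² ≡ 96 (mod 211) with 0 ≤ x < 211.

Since 211 ≡ 3 (mod 4), a square root of 96 is 96^((211+1)/4) = 96^53 mod 211.
Repeated squaring: 96^2≡143, 96^4≡193, 96^8≡113, 96^16≡109, 96^32≡65 (mod 211).
96^53 = 96^(32+16+4+1) ≡ 184 (mod 211).
Check: 184² = 33856 ≡ 96 (mod 211). The two roots are 27 and 184.

27, 184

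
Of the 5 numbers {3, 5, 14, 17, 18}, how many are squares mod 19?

2

(3/19) = -1 → non-residue.
(5/19) = +1 → QR.
(14/19) = -1 → non-residue.
(17/19) = +1 → QR.
(18/19) = -1 → non-residue.
Total quadratic residues among the 5: 2.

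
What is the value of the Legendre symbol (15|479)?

Reciprocity: 15 ≡ 3 and 479 ≡ 3 (mod 4), so (15/479) = −(479/15).
Reduce top mod 15: now compute (14/15).
Pull out 2: since 15 ≡ 7 (mod 8), (2/15) = +1.
Reciprocity: 7 ≡ 3 and 15 ≡ 3 (mod 4), so (7/15) = −(15/7).
Reduce top mod 7: now compute (1/7).
Reached (1/7) = 1. Collecting the sign flips along the way, the symbol is +1.

1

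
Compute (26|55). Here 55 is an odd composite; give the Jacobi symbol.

Pull out 2: since 55 ≡ 7 (mod 8), (2/55) = +1.
Reciprocity: 13 ≡ 1 and 55 ≡ 3 (mod 4), so (13/55) = +(55/13).
Reduce top mod 13: now compute (3/13).
Reciprocity: 3 ≡ 3 and 13 ≡ 1 (mod 4), so (3/13) = +(13/3).
Reduce top mod 3: now compute (1/3).
Reached (1/3) = 1. Collecting the sign flips along the way, the symbol is +1.

1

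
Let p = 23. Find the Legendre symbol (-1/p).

First reduce: -1 ≡ 22 (mod 23).
Pull out 2: since 23 ≡ 7 (mod 8), (2/23) = +1.
Reciprocity: 11 ≡ 3 and 23 ≡ 3 (mod 4), so (11/23) = −(23/11).
Reduce top mod 11: now compute (1/11).
Reached (1/11) = 1. Collecting the sign flips along the way, the symbol is -1.

-1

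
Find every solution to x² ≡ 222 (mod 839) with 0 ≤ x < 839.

Since 839 ≡ 3 (mod 4), a square root of 222 is 222^((839+1)/4) = 222^210 mod 839.
Repeated squaring: 222^2≡622, 222^4≡105, 222^8≡118, 222^16≡500, 222^32≡817, 222^64≡484, 222^128≡175 (mod 839).
222^210 = 222^(128+64+16+2) ≡ 423 (mod 839).
Check: 423² = 178929 ≡ 222 (mod 839). The two roots are 416 and 423.

416, 423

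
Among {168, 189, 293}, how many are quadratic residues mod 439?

0

(168/439) = -1 → non-residue.
(189/439) = -1 → non-residue.
(293/439) = -1 → non-residue.
Total quadratic residues among the 3: 0.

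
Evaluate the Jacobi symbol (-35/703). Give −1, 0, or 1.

First reduce: -35 ≡ 668 (mod 703).
Pull out 2^2: since 703 ≡ 7 (mod 8), (2/703) = +1, so (2/703)^2 = +1.
Reciprocity: 167 ≡ 3 and 703 ≡ 3 (mod 4), so (167/703) = −(703/167).
Reduce top mod 167: now compute (35/167).
Reciprocity: 35 ≡ 3 and 167 ≡ 3 (mod 4), so (35/167) = −(167/35).
Reduce top mod 35: now compute (27/35).
Reciprocity: 27 ≡ 3 and 35 ≡ 3 (mod 4), so (27/35) = −(35/27).
Reduce top mod 27: now compute (8/27).
Pull out 2^3: since 27 ≡ 3 (mod 8), (2/27) = -1, so (2/27)^3 = -1.
Reached (1/27) = 1. Collecting the sign flips along the way, the symbol is +1.

1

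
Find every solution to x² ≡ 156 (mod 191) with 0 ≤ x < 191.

27, 164

Since 191 ≡ 3 (mod 4), a square root of 156 is 156^((191+1)/4) = 156^48 mod 191.
Repeated squaring: 156^2≡79, 156^4≡129, 156^8≡24, 156^16≡3, 156^32≡9 (mod 191).
156^48 = 156^(32+16) ≡ 27 (mod 191).
Check: 27² = 729 ≡ 156 (mod 191). The two roots are 27 and 164.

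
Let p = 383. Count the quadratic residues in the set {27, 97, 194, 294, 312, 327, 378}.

3

(27/383) = +1 → QR.
(97/383) = -1 → non-residue.
(194/383) = -1 → non-residue.
(294/383) = +1 → QR.
(312/383) = -1 → non-residue.
(327/383) = -1 → non-residue.
(378/383) = +1 → QR.
Total quadratic residues among the 7: 3.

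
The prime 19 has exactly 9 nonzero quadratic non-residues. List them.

2, 3, 8, 10, 12, 13, 14, 15, 18

Square k = 1,…,9 (k and 19−k give the same square):
1²=1, 2²=4, 3²=9, 4²=16, 5²≡6, 6²≡17, 7²≡11, 8²≡7, 9²≡5 (mod 19).
The residues are {1, 4, 5, 6, 7, 9, 11, 16, 17}; the non-residues are the remaining 9 nonzero classes.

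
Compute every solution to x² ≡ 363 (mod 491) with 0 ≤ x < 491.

Since 491 ≡ 3 (mod 4), a square root of 363 is 363^((491+1)/4) = 363^123 mod 491.
Repeated squaring: 363^2≡181, 363^4≡355, 363^8≡329, 363^16≡221, 363^32≡232, 363^64≡305 (mod 491).
363^123 = 363^(64+32+16+8+2+1) ≡ 230 (mod 491).
Check: 230² = 52900 ≡ 363 (mod 491). The two roots are 230 and 261.

230, 261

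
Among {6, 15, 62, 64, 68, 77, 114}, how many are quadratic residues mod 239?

(6/239) = +1 → QR.
(15/239) = +1 → QR.
(62/239) = +1 → QR.
(64/239) = +1 → QR.
(68/239) = +1 → QR.
(77/239) = -1 → non-residue.
(114/239) = -1 → non-residue.
Total quadratic residues among the 7: 5.

5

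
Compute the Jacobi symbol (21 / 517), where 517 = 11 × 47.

Reciprocity: 21 ≡ 1 and 517 ≡ 1 (mod 4), so (21/517) = +(517/21).
Reduce top mod 21: now compute (13/21).
Reciprocity: 13 ≡ 1 and 21 ≡ 1 (mod 4), so (13/21) = +(21/13).
Reduce top mod 13: now compute (8/13).
Pull out 2^3: since 13 ≡ 5 (mod 8), (2/13) = -1, so (2/13)^3 = -1.
Reached (1/13) = 1. Collecting the sign flips along the way, the symbol is -1.

-1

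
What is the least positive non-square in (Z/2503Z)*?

3

(2/2503) = +1, so 2 is a residue.
(3/2503) = −1, so 3 is the smallest positive non-residue mod 2503.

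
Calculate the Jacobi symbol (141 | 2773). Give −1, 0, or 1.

0

Reciprocity: 141 ≡ 1 and 2773 ≡ 1 (mod 4), so (141/2773) = +(2773/141).
Reduce top mod 141: now compute (94/141).
Pull out 2: since 141 ≡ 5 (mod 8), (2/141) = -1.
Reciprocity: 47 ≡ 3 and 141 ≡ 1 (mod 4), so (47/141) = +(141/47).
Reduce top mod 47: now compute (0/47).
Top reduces to 0: gcd > 1, so the symbol is 0.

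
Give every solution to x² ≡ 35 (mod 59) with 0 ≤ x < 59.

Since 59 ≡ 3 (mod 4), a square root of 35 is 35^((59+1)/4) = 35^15 mod 59.
Repeated squaring: 35^2≡45, 35^4≡19, 35^8≡7 (mod 59).
35^15 = 35^(8+4+2+1) ≡ 25 (mod 59).
Check: 25² = 625 ≡ 35 (mod 59). The two roots are 25 and 34.

25, 34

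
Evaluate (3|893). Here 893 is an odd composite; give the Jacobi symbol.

-1

Reciprocity: 3 ≡ 3 and 893 ≡ 1 (mod 4), so (3/893) = +(893/3).
Reduce top mod 3: now compute (2/3).
Pull out 2: since 3 ≡ 3 (mod 8), (2/3) = -1.
Reached (1/3) = 1. Collecting the sign flips along the way, the symbol is -1.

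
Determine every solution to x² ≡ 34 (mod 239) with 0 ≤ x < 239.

89, 150

Since 239 ≡ 3 (mod 4), a square root of 34 is 34^((239+1)/4) = 34^60 mod 239.
Repeated squaring: 34^2≡200, 34^4≡87, 34^8≡160, 34^16≡27, 34^32≡12 (mod 239).
34^60 = 34^(32+16+8+4) ≡ 150 (mod 239).
Check: 150² = 22500 ≡ 34 (mod 239). The two roots are 89 and 150.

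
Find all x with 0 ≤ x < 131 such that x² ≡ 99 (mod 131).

19, 112

Since 131 ≡ 3 (mod 4), a square root of 99 is 99^((131+1)/4) = 99^33 mod 131.
Repeated squaring: 99^2≡107, 99^4≡52, 99^8≡84, 99^16≡113, 99^32≡62 (mod 131).
99^33 = 99^(32+1) ≡ 112 (mod 131).
Check: 112² = 12544 ≡ 99 (mod 131). The two roots are 19 and 112.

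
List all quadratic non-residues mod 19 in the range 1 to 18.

2,3,8,10,12,13,14,15,18

Square k = 1,…,9 (k and 19−k give the same square):
1²=1, 2²=4, 3²=9, 4²=16, 5²≡6, 6²≡17, 7²≡11, 8²≡7, 9²≡5 (mod 19).
The residues are {1, 4, 5, 6, 7, 9, 11, 16, 17}; the non-residues are the remaining 9 nonzero classes.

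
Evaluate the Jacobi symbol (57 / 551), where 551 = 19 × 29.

Reciprocity: 57 ≡ 1 and 551 ≡ 3 (mod 4), so (57/551) = +(551/57).
Reduce top mod 57: now compute (38/57).
Pull out 2: since 57 ≡ 1 (mod 8), (2/57) = +1.
Reciprocity: 19 ≡ 3 and 57 ≡ 1 (mod 4), so (19/57) = +(57/19).
Reduce top mod 19: now compute (0/19).
Top reduces to 0: gcd > 1, so the symbol is 0.

0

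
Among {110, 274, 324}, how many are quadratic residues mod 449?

(110/449) = +1 → QR.
(274/449) = +1 → QR.
(324/449) = +1 → QR.
Total quadratic residues among the 3: 3.

3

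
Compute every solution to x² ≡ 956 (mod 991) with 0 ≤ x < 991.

Since 991 ≡ 3 (mod 4), a square root of 956 is 956^((991+1)/4) = 956^248 mod 991.
Repeated squaring: 956^2≡234, 956^4≡251, 956^8≡568, 956^16≡549, 956^32≡137, 956^64≡931, 956^128≡627 (mod 991).
956^248 = 956^(128+64+32+16+8) ≡ 652 (mod 991).
Check: 652² = 425104 ≡ 956 (mod 991). The two roots are 339 and 652.

339, 652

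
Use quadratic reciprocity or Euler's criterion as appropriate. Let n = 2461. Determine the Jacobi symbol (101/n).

1

Reciprocity: 101 ≡ 1 and 2461 ≡ 1 (mod 4), so (101/2461) = +(2461/101).
Reduce top mod 101: now compute (37/101).
Reciprocity: 37 ≡ 1 and 101 ≡ 1 (mod 4), so (37/101) = +(101/37).
Reduce top mod 37: now compute (27/37).
Reciprocity: 27 ≡ 3 and 37 ≡ 1 (mod 4), so (27/37) = +(37/27).
Reduce top mod 27: now compute (10/27).
Pull out 2: since 27 ≡ 3 (mod 8), (2/27) = -1.
Reciprocity: 5 ≡ 1 and 27 ≡ 3 (mod 4), so (5/27) = +(27/5).
Reduce top mod 5: now compute (2/5).
Pull out 2: since 5 ≡ 5 (mod 8), (2/5) = -1.
Reached (1/5) = 1. Collecting the sign flips along the way, the symbol is +1.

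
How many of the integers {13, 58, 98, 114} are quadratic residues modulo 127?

2

(13/127) = +1 → QR.
(58/127) = -1 → non-residue.
(98/127) = +1 → QR.
(114/127) = -1 → non-residue.
Total quadratic residues among the 4: 2.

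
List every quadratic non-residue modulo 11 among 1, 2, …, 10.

2, 6, 7, 8, 10

Square k = 1,…,5 (k and 11−k give the same square):
1²=1, 2²=4, 3²=9, 4²≡5, 5²≡3 (mod 11).
The residues are {1, 3, 4, 5, 9}; the non-residues are the remaining 5 nonzero classes.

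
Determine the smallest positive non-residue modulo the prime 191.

(2/191) = +1, so 2 is a residue.
(3/191) = +1, so 3 is a residue.
(4/191) = +1, so 4 is a residue.
(5/191) = +1, so 5 is a residue.
(6/191) = +1, so 6 is a residue.
(7/191) = −1, so 7 is the smallest positive non-residue mod 191.

7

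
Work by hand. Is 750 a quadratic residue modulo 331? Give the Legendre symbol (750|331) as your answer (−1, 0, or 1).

First reduce: 750 ≡ 88 (mod 331).
Pull out 2^3: since 331 ≡ 3 (mod 8), (2/331) = -1, so (2/331)^3 = -1.
Reciprocity: 11 ≡ 3 and 331 ≡ 3 (mod 4), so (11/331) = −(331/11).
Reduce top mod 11: now compute (1/11).
Reached (1/11) = 1. Collecting the sign flips along the way, the symbol is +1.

1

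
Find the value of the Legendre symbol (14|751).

-1

Euler's criterion: (14/751) ≡ 14^375 (mod 751).
14^2 ≡ 196 (mod 751)
14^4 ≡ 115 (mod 751)
14^8 ≡ 458 (mod 751)
14^16 ≡ 235 (mod 751)
14^32 ≡ 402 (mod 751)
14^64 ≡ 139 (mod 751)
14^128 ≡ 546 (mod 751)
14^256 ≡ 720 (mod 751)
14^375 = 14^(256+64+32+16+4+2+1) ≡ 750 (mod 751).
Result is 750 ≡ −1, so (14/751) = −1.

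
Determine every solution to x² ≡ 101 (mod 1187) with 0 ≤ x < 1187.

448, 739

Since 1187 ≡ 3 (mod 4), a square root of 101 is 101^((1187+1)/4) = 101^297 mod 1187.
Repeated squaring: 101^2≡705, 101^4≡859, 101^8≡754, 101^16≡1130, 101^32≡875, 101^64≡10, 101^128≡100, 101^256≡504 (mod 1187).
101^297 = 101^(256+32+8+1) ≡ 739 (mod 1187).
Check: 739² = 546121 ≡ 101 (mod 1187). The two roots are 448 and 739.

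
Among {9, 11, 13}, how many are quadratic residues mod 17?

(9/17) = +1 → QR.
(11/17) = -1 → non-residue.
(13/17) = +1 → QR.
Total quadratic residues among the 3: 2.

2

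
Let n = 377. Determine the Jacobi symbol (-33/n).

First reduce: -33 ≡ 344 (mod 377).
Pull out 2^3: since 377 ≡ 1 (mod 8), (2/377) = +1, so (2/377)^3 = +1.
Reciprocity: 43 ≡ 3 and 377 ≡ 1 (mod 4), so (43/377) = +(377/43).
Reduce top mod 43: now compute (33/43).
Reciprocity: 33 ≡ 1 and 43 ≡ 3 (mod 4), so (33/43) = +(43/33).
Reduce top mod 33: now compute (10/33).
Pull out 2: since 33 ≡ 1 (mod 8), (2/33) = +1.
Reciprocity: 5 ≡ 1 and 33 ≡ 1 (mod 4), so (5/33) = +(33/5).
Reduce top mod 5: now compute (3/5).
Reciprocity: 3 ≡ 3 and 5 ≡ 1 (mod 4), so (3/5) = +(5/3).
Reduce top mod 3: now compute (2/3).
Pull out 2: since 3 ≡ 3 (mod 8), (2/3) = -1.
Reached (1/3) = 1. Collecting the sign flips along the way, the symbol is -1.

-1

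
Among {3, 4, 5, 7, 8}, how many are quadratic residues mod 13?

2

(3/13) = +1 → QR.
(4/13) = +1 → QR.
(5/13) = -1 → non-residue.
(7/13) = -1 → non-residue.
(8/13) = -1 → non-residue.
Total quadratic residues among the 5: 2.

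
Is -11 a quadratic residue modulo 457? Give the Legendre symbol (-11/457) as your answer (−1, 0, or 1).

Euler's criterion: (-11/457) ≡ 446^228 (mod 457).
446^2 ≡ 121 (mod 457)
446^4 ≡ 17 (mod 457)
446^8 ≡ 289 (mod 457)
446^16 ≡ 347 (mod 457)
446^32 ≡ 218 (mod 457)
446^64 ≡ 453 (mod 457)
446^128 ≡ 16 (mod 457)
446^228 = 446^(128+64+32+4) ≡ 456 (mod 457).
Result is 456 ≡ −1, so (-11/457) = −1.

-1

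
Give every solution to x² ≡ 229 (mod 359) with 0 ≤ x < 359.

Since 359 ≡ 3 (mod 4), a square root of 229 is 229^((359+1)/4) = 229^90 mod 359.
Repeated squaring: 229^2≡27, 229^4≡11, 229^8≡121, 229^16≡281, 229^32≡340, 229^64≡2 (mod 359).
229^90 = 229^(64+16+8+2) ≡ 128 (mod 359).
Check: 128² = 16384 ≡ 229 (mod 359). The two roots are 128 and 231.

128, 231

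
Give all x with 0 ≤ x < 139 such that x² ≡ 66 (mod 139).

Since 139 ≡ 3 (mod 4), a square root of 66 is 66^((139+1)/4) = 66^35 mod 139.
Repeated squaring: 66^2≡47, 66^4≡124, 66^8≡86, 66^16≡29, 66^32≡7 (mod 139).
66^35 = 66^(32+2+1) ≡ 30 (mod 139).
Check: 30² = 900 ≡ 66 (mod 139). The two roots are 30 and 109.

30, 109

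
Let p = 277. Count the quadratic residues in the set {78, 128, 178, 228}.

(78/277) = -1 → non-residue.
(128/277) = -1 → non-residue.
(178/277) = -1 → non-residue.
(228/277) = +1 → QR.
Total quadratic residues among the 4: 1.

1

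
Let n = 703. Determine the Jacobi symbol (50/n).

1

Pull out 2: since 703 ≡ 7 (mod 8), (2/703) = +1.
Reciprocity: 25 ≡ 1 and 703 ≡ 3 (mod 4), so (25/703) = +(703/25).
Reduce top mod 25: now compute (3/25).
Reciprocity: 3 ≡ 3 and 25 ≡ 1 (mod 4), so (3/25) = +(25/3).
Reduce top mod 3: now compute (1/3).
Reached (1/3) = 1. Collecting the sign flips along the way, the symbol is +1.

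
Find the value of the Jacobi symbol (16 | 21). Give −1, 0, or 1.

1

Pull out 2^4: since 21 ≡ 5 (mod 8), (2/21) = -1, so (2/21)^4 = +1.
Reached (1/21) = 1. Collecting the sign flips along the way, the symbol is +1.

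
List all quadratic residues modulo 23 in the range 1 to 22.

Square k = 1,…,11 (k and 23−k give the same square):
1²=1, 2²=4, 3²=9, 4²=16, 5²≡2, 6²≡13, 7²≡3, 8²≡18, 9²≡12, 10²≡8, 11²≡6 (mod 23).
So the quadratic residues mod 23 are {1, 2, 3, 4, 6, 8, 9, 12, 13, 16, 18}.

1,2,3,4,6,8,9,12,13,16,18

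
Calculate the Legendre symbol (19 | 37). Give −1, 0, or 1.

-1

Reciprocity: 19 ≡ 3 and 37 ≡ 1 (mod 4), so (19/37) = +(37/19).
Reduce top mod 19: now compute (18/19).
Pull out 2: since 19 ≡ 3 (mod 8), (2/19) = -1.
Reciprocity: 9 ≡ 1 and 19 ≡ 3 (mod 4), so (9/19) = +(19/9).
Reduce top mod 9: now compute (1/9).
Reached (1/9) = 1. Collecting the sign flips along the way, the symbol is -1.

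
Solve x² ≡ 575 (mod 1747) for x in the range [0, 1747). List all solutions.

Since 1747 ≡ 3 (mod 4), a square root of 575 is 575^((1747+1)/4) = 575^437 mod 1747.
Repeated squaring: 575^2≡442, 575^4≡1447, 575^8≡903, 575^16≡1307, 575^32≡1430, 575^64≡910, 575^128≡22, 575^256≡484 (mod 1747).
575^437 = 575^(256+128+32+16+4+1) ≡ 1151 (mod 1747).
Check: 1151² = 1324801 ≡ 575 (mod 1747). The two roots are 596 and 1151.

596, 1151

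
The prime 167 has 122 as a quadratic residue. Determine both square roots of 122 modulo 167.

Since 167 ≡ 3 (mod 4), a square root of 122 is 122^((167+1)/4) = 122^42 mod 167.
Repeated squaring: 122^2≡21, 122^4≡107, 122^8≡93, 122^16≡132, 122^32≡56 (mod 167).
122^42 = 122^(32+8+2) ≡ 150 (mod 167).
Check: 150² = 22500 ≡ 122 (mod 167). The two roots are 17 and 150.

17, 150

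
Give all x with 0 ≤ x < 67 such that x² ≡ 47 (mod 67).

Since 67 ≡ 3 (mod 4), a square root of 47 is 47^((67+1)/4) = 47^17 mod 67.
Repeated squaring: 47^2≡65, 47^4≡4, 47^8≡16, 47^16≡55 (mod 67).
47^17 = 47^(16+1) ≡ 39 (mod 67).
Check: 39² = 1521 ≡ 47 (mod 67). The two roots are 28 and 39.

28, 39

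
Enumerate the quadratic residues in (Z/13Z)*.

1 3 4 9 10 12

Square k = 1,…,6 (k and 13−k give the same square):
1²=1, 2²=4, 3²=9, 4²≡3, 5²≡12, 6²≡10 (mod 13).
So the quadratic residues mod 13 are {1, 3, 4, 9, 10, 12}.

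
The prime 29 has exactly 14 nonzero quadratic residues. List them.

Square k = 1,…,14 (k and 29−k give the same square):
1²=1, 2²=4, 3²=9, 4²=16, 5²=25, 6²≡7, 7²≡20, 8²≡6, 9²≡23, 10²≡13, 11²≡5, 12²≡28, 13²≡24, 14²≡22 (mod 29).
So the quadratic residues mod 29 are {1, 4, 5, 6, 7, 9, 13, 16, 20, 22, 23, 24, 25, 28}.

1, 4, 5, 6, 7, 9, 13, 16, 20, 22, 23, 24, 25, 28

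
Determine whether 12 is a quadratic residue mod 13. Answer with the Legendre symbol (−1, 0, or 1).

Euler's criterion: (12/13) ≡ 12^6 (mod 13).
12^2 ≡ 1 (mod 13)
12^4 ≡ 1 (mod 13)
12^6 = 12^(4+2) ≡ 1 (mod 13).
Result is 1, so (12/13) = 1.

1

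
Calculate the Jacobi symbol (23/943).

Reciprocity: 23 ≡ 3 and 943 ≡ 3 (mod 4), so (23/943) = −(943/23).
Reduce top mod 23: now compute (0/23).
Top reduces to 0: gcd > 1, so the symbol is 0.

0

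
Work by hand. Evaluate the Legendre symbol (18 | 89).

1

Euler's criterion: (18/89) ≡ 18^44 (mod 89).
18^2 ≡ 57 (mod 89)
18^4 ≡ 45 (mod 89)
18^8 ≡ 67 (mod 89)
18^16 ≡ 39 (mod 89)
18^32 ≡ 8 (mod 89)
18^44 = 18^(32+8+4) ≡ 1 (mod 89).
Result is 1, so (18/89) = 1.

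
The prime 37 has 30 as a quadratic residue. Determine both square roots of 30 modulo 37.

17, 20

37 ≡ 1 (mod 4), so we find a root by search.
Trying successive values, 17² = 289 ≡ 30 (mod 37). The other root is 37 − 17 = 20.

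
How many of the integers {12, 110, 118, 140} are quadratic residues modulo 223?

(12/223) = -1 → non-residue.
(110/223) = +1 → QR.
(118/223) = -1 → non-residue.
(140/223) = -1 → non-residue.
Total quadratic residues among the 4: 1.

1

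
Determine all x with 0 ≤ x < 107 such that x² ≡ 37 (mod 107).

12, 95

Since 107 ≡ 3 (mod 4), a square root of 37 is 37^((107+1)/4) = 37^27 mod 107.
Repeated squaring: 37^2≡85, 37^4≡56, 37^8≡33, 37^16≡19 (mod 107).
37^27 = 37^(16+8+2+1) ≡ 12 (mod 107).
Check: 12² = 144 ≡ 37 (mod 107). The two roots are 12 and 95.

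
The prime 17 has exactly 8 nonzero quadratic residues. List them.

1,2,4,8,9,13,15,16

Square k = 1,…,8 (k and 17−k give the same square):
1²=1, 2²=4, 3²=9, 4²=16, 5²≡8, 6²≡2, 7²≡15, 8²≡13 (mod 17).
So the quadratic residues mod 17 are {1, 2, 4, 8, 9, 13, 15, 16}.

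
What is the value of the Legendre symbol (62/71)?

Pull out 2: since 71 ≡ 7 (mod 8), (2/71) = +1.
Reciprocity: 31 ≡ 3 and 71 ≡ 3 (mod 4), so (31/71) = −(71/31).
Reduce top mod 31: now compute (9/31).
Reciprocity: 9 ≡ 1 and 31 ≡ 3 (mod 4), so (9/31) = +(31/9).
Reduce top mod 9: now compute (4/9).
Pull out 2^2: since 9 ≡ 1 (mod 8), (2/9) = +1, so (2/9)^2 = +1.
Reached (1/9) = 1. Collecting the sign flips along the way, the symbol is -1.

-1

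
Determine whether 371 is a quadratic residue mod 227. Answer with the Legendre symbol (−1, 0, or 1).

Euler's criterion: (371/227) ≡ 144^113 (mod 227).
144^2 ≡ 79 (mod 227)
144^4 ≡ 112 (mod 227)
144^8 ≡ 59 (mod 227)
144^16 ≡ 76 (mod 227)
144^32 ≡ 101 (mod 227)
144^64 ≡ 213 (mod 227)
144^113 = 144^(64+32+16+1) ≡ 1 (mod 227).
Result is 1, so (371/227) = 1.

1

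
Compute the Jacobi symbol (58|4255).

-1

Pull out 2: since 4255 ≡ 7 (mod 8), (2/4255) = +1.
Reciprocity: 29 ≡ 1 and 4255 ≡ 3 (mod 4), so (29/4255) = +(4255/29).
Reduce top mod 29: now compute (21/29).
Reciprocity: 21 ≡ 1 and 29 ≡ 1 (mod 4), so (21/29) = +(29/21).
Reduce top mod 21: now compute (8/21).
Pull out 2^3: since 21 ≡ 5 (mod 8), (2/21) = -1, so (2/21)^3 = -1.
Reached (1/21) = 1. Collecting the sign flips along the way, the symbol is -1.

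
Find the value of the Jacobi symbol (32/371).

Pull out 2^5: since 371 ≡ 3 (mod 8), (2/371) = -1, so (2/371)^5 = -1.
Reached (1/371) = 1. Collecting the sign flips along the way, the symbol is -1.

-1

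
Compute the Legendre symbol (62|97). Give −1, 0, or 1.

1

Pull out 2: since 97 ≡ 1 (mod 8), (2/97) = +1.
Reciprocity: 31 ≡ 3 and 97 ≡ 1 (mod 4), so (31/97) = +(97/31).
Reduce top mod 31: now compute (4/31).
Pull out 2^2: since 31 ≡ 7 (mod 8), (2/31) = +1, so (2/31)^2 = +1.
Reached (1/31) = 1. Collecting the sign flips along the way, the symbol is +1.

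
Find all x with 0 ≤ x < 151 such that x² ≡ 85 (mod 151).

38, 113

Since 151 ≡ 3 (mod 4), a square root of 85 is 85^((151+1)/4) = 85^38 mod 151.
Repeated squaring: 85^2≡128, 85^4≡76, 85^8≡38, 85^16≡85, 85^32≡128 (mod 151).
85^38 = 85^(32+4+2) ≡ 38 (mod 151).
Check: 38² = 1444 ≡ 85 (mod 151). The two roots are 38 and 113.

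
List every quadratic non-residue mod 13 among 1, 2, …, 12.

Square k = 1,…,6 (k and 13−k give the same square):
1²=1, 2²=4, 3²=9, 4²≡3, 5²≡12, 6²≡10 (mod 13).
The residues are {1, 3, 4, 9, 10, 12}; the non-residues are the remaining 6 nonzero classes.

2,5,6,7,8,11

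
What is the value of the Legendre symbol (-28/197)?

1

First reduce: -28 ≡ 169 (mod 197).
Reciprocity: 169 ≡ 1 and 197 ≡ 1 (mod 4), so (169/197) = +(197/169).
Reduce top mod 169: now compute (28/169).
Pull out 2^2: since 169 ≡ 1 (mod 8), (2/169) = +1, so (2/169)^2 = +1.
Reciprocity: 7 ≡ 3 and 169 ≡ 1 (mod 4), so (7/169) = +(169/7).
Reduce top mod 7: now compute (1/7).
Reached (1/7) = 1. Collecting the sign flips along the way, the symbol is +1.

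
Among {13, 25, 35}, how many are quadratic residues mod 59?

2

(13/59) = -1 → non-residue.
(25/59) = +1 → QR.
(35/59) = +1 → QR.
Total quadratic residues among the 3: 2.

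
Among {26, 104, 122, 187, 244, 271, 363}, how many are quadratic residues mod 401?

0

(26/401) = -1 → non-residue.
(104/401) = -1 → non-residue.
(122/401) = -1 → non-residue.
(187/401) = -1 → non-residue.
(244/401) = -1 → non-residue.
(271/401) = -1 → non-residue.
(363/401) = -1 → non-residue.
Total quadratic residues among the 7: 0.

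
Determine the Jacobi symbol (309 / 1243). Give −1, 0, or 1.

1

Reciprocity: 309 ≡ 1 and 1243 ≡ 3 (mod 4), so (309/1243) = +(1243/309).
Reduce top mod 309: now compute (7/309).
Reciprocity: 7 ≡ 3 and 309 ≡ 1 (mod 4), so (7/309) = +(309/7).
Reduce top mod 7: now compute (1/7).
Reached (1/7) = 1. Collecting the sign flips along the way, the symbol is +1.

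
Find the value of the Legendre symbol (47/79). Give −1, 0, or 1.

Reciprocity: 47 ≡ 3 and 79 ≡ 3 (mod 4), so (47/79) = −(79/47).
Reduce top mod 47: now compute (32/47).
Pull out 2^5: since 47 ≡ 7 (mod 8), (2/47) = +1, so (2/47)^5 = +1.
Reached (1/47) = 1. Collecting the sign flips along the way, the symbol is -1.

-1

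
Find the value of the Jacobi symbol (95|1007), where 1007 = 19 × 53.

Reciprocity: 95 ≡ 3 and 1007 ≡ 3 (mod 4), so (95/1007) = −(1007/95).
Reduce top mod 95: now compute (57/95).
Reciprocity: 57 ≡ 1 and 95 ≡ 3 (mod 4), so (57/95) = +(95/57).
Reduce top mod 57: now compute (38/57).
Pull out 2: since 57 ≡ 1 (mod 8), (2/57) = +1.
Reciprocity: 19 ≡ 3 and 57 ≡ 1 (mod 4), so (19/57) = +(57/19).
Reduce top mod 19: now compute (0/19).
Top reduces to 0: gcd > 1, so the symbol is 0.

0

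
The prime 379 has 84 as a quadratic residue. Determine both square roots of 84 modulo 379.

40, 339

Since 379 ≡ 3 (mod 4), a square root of 84 is 84^((379+1)/4) = 84^95 mod 379.
Repeated squaring: 84^2≡234, 84^4≡180, 84^8≡185, 84^16≡115, 84^32≡339, 84^64≡84 (mod 379).
84^95 = 84^(64+16+8+4+2+1) ≡ 339 (mod 379).
Check: 339² = 114921 ≡ 84 (mod 379). The two roots are 40 and 339.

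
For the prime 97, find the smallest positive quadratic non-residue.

(2/97) = +1, so 2 is a residue.
(3/97) = +1, so 3 is a residue.
(4/97) = +1, so 4 is a residue.
(5/97) = −1, so 5 is the smallest positive non-residue mod 97.

5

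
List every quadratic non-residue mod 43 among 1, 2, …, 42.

Square k = 1,…,21 (k and 43−k give the same square):
1²=1, 2²=4, 3²=9, 4²=16, 5²=25, 6²=36, 7²≡6, 8²≡21, 9²≡38, 10²≡14, 11²≡35, 12²≡15, 13²≡40, 14²≡24, 15²≡10, 16²≡41, 17²≡31, 18²≡23, 19²≡17, 20²≡13, 21²≡11 (mod 43).
The residues are {1, 4, 6, 9, 10, 11, 13, 14, 15, 16, 17, 21, 23, 24, 25, 31, 35, 36, 38, 40, 41}; the non-residues are the remaining 21 nonzero classes.

2, 3, 5, 7, 8, 12, 18, 19, 20, 22, 26, 27, 28, 29, 30, 32, 33, 34, 37, 39, 42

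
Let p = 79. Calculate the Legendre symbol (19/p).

Reciprocity: 19 ≡ 3 and 79 ≡ 3 (mod 4), so (19/79) = −(79/19).
Reduce top mod 19: now compute (3/19).
Reciprocity: 3 ≡ 3 and 19 ≡ 3 (mod 4), so (3/19) = −(19/3).
Reduce top mod 3: now compute (1/3).
Reached (1/3) = 1. Collecting the sign flips along the way, the symbol is +1.

1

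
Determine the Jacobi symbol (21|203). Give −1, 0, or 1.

0

Reciprocity: 21 ≡ 1 and 203 ≡ 3 (mod 4), so (21/203) = +(203/21).
Reduce top mod 21: now compute (14/21).
Pull out 2: since 21 ≡ 5 (mod 8), (2/21) = -1.
Reciprocity: 7 ≡ 3 and 21 ≡ 1 (mod 4), so (7/21) = +(21/7).
Reduce top mod 7: now compute (0/7).
Top reduces to 0: gcd > 1, so the symbol is 0.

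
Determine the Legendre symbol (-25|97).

First reduce: -25 ≡ 72 (mod 97).
Pull out 2^3: since 97 ≡ 1 (mod 8), (2/97) = +1, so (2/97)^3 = +1.
Reciprocity: 9 ≡ 1 and 97 ≡ 1 (mod 4), so (9/97) = +(97/9).
Reduce top mod 9: now compute (7/9).
Reciprocity: 7 ≡ 3 and 9 ≡ 1 (mod 4), so (7/9) = +(9/7).
Reduce top mod 7: now compute (2/7).
Pull out 2: since 7 ≡ 7 (mod 8), (2/7) = +1.
Reached (1/7) = 1. Collecting the sign flips along the way, the symbol is +1.

1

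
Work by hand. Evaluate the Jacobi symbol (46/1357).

0

Pull out 2: since 1357 ≡ 5 (mod 8), (2/1357) = -1.
Reciprocity: 23 ≡ 3 and 1357 ≡ 1 (mod 4), so (23/1357) = +(1357/23).
Reduce top mod 23: now compute (0/23).
Top reduces to 0: gcd > 1, so the symbol is 0.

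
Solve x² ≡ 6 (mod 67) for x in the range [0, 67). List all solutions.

26, 41

Since 67 ≡ 3 (mod 4), a square root of 6 is 6^((67+1)/4) = 6^17 mod 67.
Repeated squaring: 6^2≡36, 6^4≡23, 6^8≡60, 6^16≡49 (mod 67).
6^17 = 6^(16+1) ≡ 26 (mod 67).
Check: 26² = 676 ≡ 6 (mod 67). The two roots are 26 and 41.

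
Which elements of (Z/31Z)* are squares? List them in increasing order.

Square k = 1,…,15 (k and 31−k give the same square):
1²=1, 2²=4, 3²=9, 4²=16, 5²=25, 6²≡5, 7²≡18, 8²≡2, 9²≡19, 10²≡7, 11²≡28, 12²≡20, 13²≡14, 14²≡10, 15²≡8 (mod 31).
So the quadratic residues mod 31 are {1, 2, 4, 5, 7, 8, 9, 10, 14, 16, 18, 19, 20, 25, 28}.

1,2,4,5,7,8,9,10,14,16,18,19,20,25,28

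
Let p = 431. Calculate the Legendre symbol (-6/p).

Euler's criterion: (-6/431) ≡ 425^215 (mod 431).
425^2 ≡ 36 (mod 431)
425^4 ≡ 3 (mod 431)
425^8 ≡ 9 (mod 431)
425^16 ≡ 81 (mod 431)
425^32 ≡ 96 (mod 431)
425^64 ≡ 165 (mod 431)
425^128 ≡ 72 (mod 431)
425^215 = 425^(128+64+16+4+2+1) ≡ 430 (mod 431).
Result is 430 ≡ −1, so (-6/431) = −1.

-1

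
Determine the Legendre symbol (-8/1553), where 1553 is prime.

First reduce: -8 ≡ 1545 (mod 1553).
Reciprocity: 1545 ≡ 1 and 1553 ≡ 1 (mod 4), so (1545/1553) = +(1553/1545).
Reduce top mod 1545: now compute (8/1545).
Pull out 2^3: since 1545 ≡ 1 (mod 8), (2/1545) = +1, so (2/1545)^3 = +1.
Reached (1/1545) = 1. Collecting the sign flips along the way, the symbol is +1.

1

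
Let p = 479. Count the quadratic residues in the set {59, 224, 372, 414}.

(59/479) = -1 → non-residue.
(224/479) = +1 → QR.
(372/479) = -1 → non-residue.
(414/479) = +1 → QR.
Total quadratic residues among the 4: 2.

2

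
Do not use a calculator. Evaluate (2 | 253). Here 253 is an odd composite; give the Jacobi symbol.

Pull out 2: since 253 ≡ 5 (mod 8), (2/253) = -1.
Reached (1/253) = 1. Collecting the sign flips along the way, the symbol is -1.

-1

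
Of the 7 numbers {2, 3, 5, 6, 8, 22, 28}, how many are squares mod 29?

4

(2/29) = -1 → non-residue.
(3/29) = -1 → non-residue.
(5/29) = +1 → QR.
(6/29) = +1 → QR.
(8/29) = -1 → non-residue.
(22/29) = +1 → QR.
(28/29) = +1 → QR.
Total quadratic residues among the 7: 4.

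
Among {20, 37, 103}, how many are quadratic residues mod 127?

2

(20/127) = -1 → non-residue.
(37/127) = +1 → QR.
(103/127) = +1 → QR.
Total quadratic residues among the 3: 2.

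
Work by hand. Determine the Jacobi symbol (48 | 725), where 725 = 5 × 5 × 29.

-1

Pull out 2^4: since 725 ≡ 5 (mod 8), (2/725) = -1, so (2/725)^4 = +1.
Reciprocity: 3 ≡ 3 and 725 ≡ 1 (mod 4), so (3/725) = +(725/3).
Reduce top mod 3: now compute (2/3).
Pull out 2: since 3 ≡ 3 (mod 8), (2/3) = -1.
Reached (1/3) = 1. Collecting the sign flips along the way, the symbol is -1.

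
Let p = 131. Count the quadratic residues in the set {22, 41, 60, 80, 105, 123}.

5

(22/131) = -1 → non-residue.
(41/131) = +1 → QR.
(60/131) = +1 → QR.
(80/131) = +1 → QR.
(105/131) = +1 → QR.
(123/131) = +1 → QR.
Total quadratic residues among the 6: 5.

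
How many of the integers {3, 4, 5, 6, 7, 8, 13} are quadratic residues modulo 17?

3

(3/17) = -1 → non-residue.
(4/17) = +1 → QR.
(5/17) = -1 → non-residue.
(6/17) = -1 → non-residue.
(7/17) = -1 → non-residue.
(8/17) = +1 → QR.
(13/17) = +1 → QR.
Total quadratic residues among the 7: 3.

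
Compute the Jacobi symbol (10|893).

1

Pull out 2: since 893 ≡ 5 (mod 8), (2/893) = -1.
Reciprocity: 5 ≡ 1 and 893 ≡ 1 (mod 4), so (5/893) = +(893/5).
Reduce top mod 5: now compute (3/5).
Reciprocity: 3 ≡ 3 and 5 ≡ 1 (mod 4), so (3/5) = +(5/3).
Reduce top mod 3: now compute (2/3).
Pull out 2: since 3 ≡ 3 (mod 8), (2/3) = -1.
Reached (1/3) = 1. Collecting the sign flips along the way, the symbol is +1.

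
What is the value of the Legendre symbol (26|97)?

-1

Pull out 2: since 97 ≡ 1 (mod 8), (2/97) = +1.
Reciprocity: 13 ≡ 1 and 97 ≡ 1 (mod 4), so (13/97) = +(97/13).
Reduce top mod 13: now compute (6/13).
Pull out 2: since 13 ≡ 5 (mod 8), (2/13) = -1.
Reciprocity: 3 ≡ 3 and 13 ≡ 1 (mod 4), so (3/13) = +(13/3).
Reduce top mod 3: now compute (1/3).
Reached (1/3) = 1. Collecting the sign flips along the way, the symbol is -1.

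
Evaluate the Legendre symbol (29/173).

1

Euler's criterion: (29/173) ≡ 29^86 (mod 173).
29^2 ≡ 149 (mod 173)
29^4 ≡ 57 (mod 173)
29^8 ≡ 135 (mod 173)
29^16 ≡ 60 (mod 173)
29^32 ≡ 140 (mod 173)
29^64 ≡ 51 (mod 173)
29^86 = 29^(64+16+4+2) ≡ 1 (mod 173).
Result is 1, so (29/173) = 1.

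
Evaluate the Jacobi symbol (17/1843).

Reciprocity: 17 ≡ 1 and 1843 ≡ 3 (mod 4), so (17/1843) = +(1843/17).
Reduce top mod 17: now compute (7/17).
Reciprocity: 7 ≡ 3 and 17 ≡ 1 (mod 4), so (7/17) = +(17/7).
Reduce top mod 7: now compute (3/7).
Reciprocity: 3 ≡ 3 and 7 ≡ 3 (mod 4), so (3/7) = −(7/3).
Reduce top mod 3: now compute (1/3).
Reached (1/3) = 1. Collecting the sign flips along the way, the symbol is -1.

-1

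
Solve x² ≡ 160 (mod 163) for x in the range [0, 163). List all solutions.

46, 117

Since 163 ≡ 3 (mod 4), a square root of 160 is 160^((163+1)/4) = 160^41 mod 163.
Repeated squaring: 160^2≡9, 160^4≡81, 160^8≡41, 160^16≡51, 160^32≡156 (mod 163).
160^41 = 160^(32+8+1) ≡ 46 (mod 163).
Check: 46² = 2116 ≡ 160 (mod 163). The two roots are 46 and 117.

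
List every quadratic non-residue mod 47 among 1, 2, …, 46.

Square k = 1,…,23 (k and 47−k give the same square):
1²=1, 2²=4, 3²=9, 4²=16, 5²=25, 6²=36, 7²≡2, 8²≡17, 9²≡34, 10²≡6, 11²≡27, 12²≡3, 13²≡28, 14²≡8, 15²≡37, 16²≡21, 17²≡7, 18²≡42, 19²≡32, 20²≡24, 21²≡18, 22²≡14, 23²≡12 (mod 47).
The residues are {1, 2, 3, 4, 6, 7, 8, 9, 12, 14, 16, 17, 18, 21, 24, 25, 27, 28, 32, 34, 36, 37, 42}; the non-residues are the remaining 23 nonzero classes.

5, 10, 11, 13, 15, 19, 20, 22, 23, 26, 29, 30, 31, 33, 35, 38, 39, 40, 41, 43, 44, 45, 46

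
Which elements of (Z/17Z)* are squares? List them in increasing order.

1,2,4,8,9,13,15,16

Square k = 1,…,8 (k and 17−k give the same square):
1²=1, 2²=4, 3²=9, 4²=16, 5²≡8, 6²≡2, 7²≡15, 8²≡13 (mod 17).
So the quadratic residues mod 17 are {1, 2, 4, 8, 9, 13, 15, 16}.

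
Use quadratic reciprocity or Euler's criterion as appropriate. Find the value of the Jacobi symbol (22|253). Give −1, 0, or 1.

Pull out 2: since 253 ≡ 5 (mod 8), (2/253) = -1.
Reciprocity: 11 ≡ 3 and 253 ≡ 1 (mod 4), so (11/253) = +(253/11).
Reduce top mod 11: now compute (0/11).
Top reduces to 0: gcd > 1, so the symbol is 0.

0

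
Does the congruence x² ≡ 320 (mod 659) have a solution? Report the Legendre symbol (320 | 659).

1

Pull out 2^6: since 659 ≡ 3 (mod 8), (2/659) = -1, so (2/659)^6 = +1.
Reciprocity: 5 ≡ 1 and 659 ≡ 3 (mod 4), so (5/659) = +(659/5).
Reduce top mod 5: now compute (4/5).
Pull out 2^2: since 5 ≡ 5 (mod 8), (2/5) = -1, so (2/5)^2 = +1.
Reached (1/5) = 1. Collecting the sign flips along the way, the symbol is +1.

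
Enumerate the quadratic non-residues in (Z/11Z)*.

2 6 7 8 10

Square k = 1,…,5 (k and 11−k give the same square):
1²=1, 2²=4, 3²=9, 4²≡5, 5²≡3 (mod 11).
The residues are {1, 3, 4, 5, 9}; the non-residues are the remaining 5 nonzero classes.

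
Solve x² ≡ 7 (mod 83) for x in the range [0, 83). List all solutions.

Since 83 ≡ 3 (mod 4), a square root of 7 is 7^((83+1)/4) = 7^21 mod 83.
Repeated squaring: 7^2≡49, 7^4≡77, 7^8≡36, 7^16≡51 (mod 83).
7^21 = 7^(16+4+1) ≡ 16 (mod 83).
Check: 16² = 256 ≡ 7 (mod 83). The two roots are 16 and 67.

16, 67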